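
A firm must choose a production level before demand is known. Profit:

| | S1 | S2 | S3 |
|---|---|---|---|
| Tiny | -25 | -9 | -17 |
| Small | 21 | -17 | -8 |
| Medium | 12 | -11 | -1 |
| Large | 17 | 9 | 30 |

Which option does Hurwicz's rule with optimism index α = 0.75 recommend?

Large

Tiny: 0.75·(-9) + 0.25·(-25) = -13
Small: 0.75·21 + 0.25·(-17) = 11.5
Medium: 0.75·12 + 0.25·(-11) = 6.25
Large: 0.75·30 + 0.25·9 = 24.75
Highest Hurwicz score = 24.75 → Large.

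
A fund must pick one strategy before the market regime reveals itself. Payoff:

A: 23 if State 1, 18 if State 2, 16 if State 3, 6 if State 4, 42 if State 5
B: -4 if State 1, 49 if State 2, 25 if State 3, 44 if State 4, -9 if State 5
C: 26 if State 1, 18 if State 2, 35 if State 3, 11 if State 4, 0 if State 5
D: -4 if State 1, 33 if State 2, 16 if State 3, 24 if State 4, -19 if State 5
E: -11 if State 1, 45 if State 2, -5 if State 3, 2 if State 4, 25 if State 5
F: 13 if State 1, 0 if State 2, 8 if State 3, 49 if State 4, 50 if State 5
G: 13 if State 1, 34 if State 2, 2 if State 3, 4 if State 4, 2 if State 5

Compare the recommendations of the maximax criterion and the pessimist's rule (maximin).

Row maxima: A=42, B=49, C=35, D=33, E=45, F=50, G=34
Best best-case = 50 → F.
Row minima: A=6, B=-9, C=0, D=-19, E=-11, F=0, G=2
Best worst-case = 6 → A.

maximax → F; maximin → A (disagree)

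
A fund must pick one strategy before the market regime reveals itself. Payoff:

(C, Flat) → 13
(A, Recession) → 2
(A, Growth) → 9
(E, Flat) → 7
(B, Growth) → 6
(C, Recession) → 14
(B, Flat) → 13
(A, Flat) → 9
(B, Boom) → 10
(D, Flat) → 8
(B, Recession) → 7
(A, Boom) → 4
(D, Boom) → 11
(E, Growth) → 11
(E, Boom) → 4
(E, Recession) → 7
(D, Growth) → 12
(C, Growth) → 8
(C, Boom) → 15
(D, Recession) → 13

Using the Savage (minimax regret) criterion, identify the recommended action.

Column bests: Recession=14, Flat=13, Growth=12, Boom=15.
A regrets: 12, 4, 3, 11 → max 12
B regrets: 7, 0, 6, 5 → max 7
C regrets: 0, 0, 4, 0 → max 4
D regrets: 1, 5, 0, 4 → max 5
E regrets: 7, 6, 1, 11 → max 11
Smallest max regret = 4 → C.

C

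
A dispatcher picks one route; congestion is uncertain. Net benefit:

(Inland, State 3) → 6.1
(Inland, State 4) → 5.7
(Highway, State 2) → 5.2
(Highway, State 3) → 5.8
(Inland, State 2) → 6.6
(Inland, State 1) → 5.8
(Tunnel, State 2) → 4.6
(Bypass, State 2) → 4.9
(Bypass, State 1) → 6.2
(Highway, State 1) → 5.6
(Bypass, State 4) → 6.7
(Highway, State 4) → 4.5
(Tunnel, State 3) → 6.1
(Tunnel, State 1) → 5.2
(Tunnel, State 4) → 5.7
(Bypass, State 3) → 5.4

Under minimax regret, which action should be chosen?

Column bests: State 1=6.2, State 2=6.6, State 3=6.1, State 4=6.7.
Bypass regrets: 0.0, 1.7, 0.7, 0.0 → max 1.7
Tunnel regrets: 1.0, 2.0, 0.0, 1.0 → max 2.0
Highway regrets: 0.6, 1.4, 0.3, 2.2 → max 2.2
Inland regrets: 0.4, 0.0, 0.0, 1.0 → max 1.0
Smallest max regret = 1.0 → Inland.

Inland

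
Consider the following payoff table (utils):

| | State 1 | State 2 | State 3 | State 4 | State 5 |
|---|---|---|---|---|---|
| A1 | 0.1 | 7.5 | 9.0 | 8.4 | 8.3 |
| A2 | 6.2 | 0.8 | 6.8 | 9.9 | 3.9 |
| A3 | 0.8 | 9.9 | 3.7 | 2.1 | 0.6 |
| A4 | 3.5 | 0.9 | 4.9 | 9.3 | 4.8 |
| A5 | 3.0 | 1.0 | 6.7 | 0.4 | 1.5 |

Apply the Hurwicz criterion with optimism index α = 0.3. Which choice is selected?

A1: 0.3·9.0 + 0.7·0.1 = 2.77
A2: 0.3·9.9 + 0.7·0.8 = 3.53
A3: 0.3·9.9 + 0.7·0.6 = 3.39
A4: 0.3·9.3 + 0.7·0.9 = 3.42
A5: 0.3·6.7 + 0.7·0.4 = 2.29
Highest Hurwicz score = 3.53 → A2.

A2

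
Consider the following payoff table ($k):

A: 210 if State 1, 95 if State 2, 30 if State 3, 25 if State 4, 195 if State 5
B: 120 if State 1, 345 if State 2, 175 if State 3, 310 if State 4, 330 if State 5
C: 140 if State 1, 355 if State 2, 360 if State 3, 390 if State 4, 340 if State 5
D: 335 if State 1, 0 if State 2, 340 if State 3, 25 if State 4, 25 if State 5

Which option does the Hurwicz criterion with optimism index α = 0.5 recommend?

C

A: 0.5·210 + 0.5·25 = 117.5
B: 0.5·345 + 0.5·120 = 232.5
C: 0.5·390 + 0.5·140 = 265
D: 0.5·340 + 0.5·0 = 170
Highest Hurwicz score = 265 → C.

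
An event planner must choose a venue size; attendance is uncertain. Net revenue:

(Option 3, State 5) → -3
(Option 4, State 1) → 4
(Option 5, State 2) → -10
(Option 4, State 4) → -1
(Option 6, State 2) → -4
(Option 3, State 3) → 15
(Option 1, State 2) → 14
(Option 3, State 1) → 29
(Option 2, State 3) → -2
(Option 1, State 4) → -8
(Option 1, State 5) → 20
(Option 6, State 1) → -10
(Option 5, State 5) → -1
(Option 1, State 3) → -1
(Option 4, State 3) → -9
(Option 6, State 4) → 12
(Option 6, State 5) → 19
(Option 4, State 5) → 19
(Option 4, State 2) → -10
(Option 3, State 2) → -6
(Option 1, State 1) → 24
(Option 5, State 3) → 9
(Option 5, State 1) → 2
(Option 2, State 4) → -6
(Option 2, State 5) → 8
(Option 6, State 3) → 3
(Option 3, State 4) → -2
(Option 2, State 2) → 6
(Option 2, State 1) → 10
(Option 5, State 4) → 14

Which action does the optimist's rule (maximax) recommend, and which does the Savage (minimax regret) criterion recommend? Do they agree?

maximax → Option 3; minimax regret → Option 2 (disagree)

Row maxima: Option 1=24, Option 2=10, Option 3=29, Option 4=19, Option 5=14, Option 6=19
Best best-case = 29 → Option 3.
Column bests: State 1=29, State 2=14, State 3=15, State 4=14, State 5=20.
Option 1 regrets: 5, 0, 16, 22, 0 → max 22
Option 2 regrets: 19, 8, 17, 20, 12 → max 20
Option 3 regrets: 0, 20, 0, 16, 23 → max 23
Option 4 regrets: 25, 24, 24, 15, 1 → max 25
Option 5 regrets: 27, 24, 6, 0, 21 → max 27
Option 6 regrets: 39, 18, 12, 2, 1 → max 39
Smallest max regret = 20 → Option 2.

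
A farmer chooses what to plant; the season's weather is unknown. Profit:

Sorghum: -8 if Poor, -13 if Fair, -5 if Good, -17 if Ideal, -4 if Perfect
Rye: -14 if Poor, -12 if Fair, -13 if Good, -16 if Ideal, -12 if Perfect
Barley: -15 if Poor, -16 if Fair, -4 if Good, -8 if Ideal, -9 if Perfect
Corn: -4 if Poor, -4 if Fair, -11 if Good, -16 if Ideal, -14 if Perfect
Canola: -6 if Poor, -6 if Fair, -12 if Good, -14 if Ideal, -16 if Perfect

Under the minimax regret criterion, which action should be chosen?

Column bests: Poor=-4, Fair=-4, Good=-4, Ideal=-8, Perfect=-4.
Sorghum regrets: 4, 9, 1, 9, 0 → max 9
Rye regrets: 10, 8, 9, 8, 8 → max 10
Barley regrets: 11, 12, 0, 0, 5 → max 12
Corn regrets: 0, 0, 7, 8, 10 → max 10
Canola regrets: 2, 2, 8, 6, 12 → max 12
Smallest max regret = 9 → Sorghum.

Sorghum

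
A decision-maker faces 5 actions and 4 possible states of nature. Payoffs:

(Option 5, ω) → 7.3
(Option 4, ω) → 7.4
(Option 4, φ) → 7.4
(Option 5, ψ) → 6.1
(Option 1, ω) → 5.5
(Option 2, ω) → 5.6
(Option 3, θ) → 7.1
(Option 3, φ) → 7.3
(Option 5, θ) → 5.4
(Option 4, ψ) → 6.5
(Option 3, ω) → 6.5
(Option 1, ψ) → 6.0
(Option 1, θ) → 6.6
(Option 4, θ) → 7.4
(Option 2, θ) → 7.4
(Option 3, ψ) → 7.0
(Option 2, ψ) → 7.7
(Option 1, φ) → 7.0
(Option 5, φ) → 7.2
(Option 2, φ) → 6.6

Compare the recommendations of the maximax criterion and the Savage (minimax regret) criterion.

Row maxima: Option 1=7.0, Option 2=7.7, Option 3=7.3, Option 4=7.4, Option 5=7.3
Best best-case = 7.7 → Option 2.
Column bests: θ=7.4, φ=7.4, ψ=7.7, ω=7.4.
Option 1 regrets: 0.8, 0.4, 1.7, 1.9 → max 1.9
Option 2 regrets: 0.0, 0.8, 0.0, 1.8 → max 1.8
Option 3 regrets: 0.3, 0.1, 0.7, 0.9 → max 0.9
Option 4 regrets: 0.0, 0.0, 1.2, 0.0 → max 1.2
Option 5 regrets: 2.0, 0.2, 1.6, 0.1 → max 2.0
Smallest max regret = 0.9 → Option 3.

maximax → Option 2; minimax regret → Option 3 (disagree)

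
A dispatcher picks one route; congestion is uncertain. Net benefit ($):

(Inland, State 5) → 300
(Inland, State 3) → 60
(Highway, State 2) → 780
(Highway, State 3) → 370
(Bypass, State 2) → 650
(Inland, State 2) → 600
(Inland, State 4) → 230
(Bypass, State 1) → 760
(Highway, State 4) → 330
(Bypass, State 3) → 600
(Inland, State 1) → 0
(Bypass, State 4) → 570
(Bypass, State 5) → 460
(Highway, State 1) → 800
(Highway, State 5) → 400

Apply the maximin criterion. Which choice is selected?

Bypass

Row minima: Inland=0, Highway=330, Bypass=460
Best worst-case = 460 → Bypass.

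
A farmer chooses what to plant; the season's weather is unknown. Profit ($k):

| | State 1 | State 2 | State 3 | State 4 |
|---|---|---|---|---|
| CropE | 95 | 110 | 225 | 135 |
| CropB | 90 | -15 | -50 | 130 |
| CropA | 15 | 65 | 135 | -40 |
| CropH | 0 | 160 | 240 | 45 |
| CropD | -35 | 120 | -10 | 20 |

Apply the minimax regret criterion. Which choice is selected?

CropE

Column bests: State 1=95, State 2=160, State 3=240, State 4=135.
CropE regrets: 0, 50, 15, 0 → max 50
CropB regrets: 5, 175, 290, 5 → max 290
CropA regrets: 80, 95, 105, 175 → max 175
CropH regrets: 95, 0, 0, 90 → max 95
CropD regrets: 130, 40, 250, 115 → max 250
Smallest max regret = 50 → CropE.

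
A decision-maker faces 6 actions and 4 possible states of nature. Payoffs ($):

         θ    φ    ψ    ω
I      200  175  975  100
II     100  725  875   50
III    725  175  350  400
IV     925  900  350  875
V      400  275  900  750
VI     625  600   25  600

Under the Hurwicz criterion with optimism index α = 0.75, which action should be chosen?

IV

I: 0.75·975 + 0.25·100 = 756.25
II: 0.75·875 + 0.25·50 = 668.75
III: 0.75·725 + 0.25·175 = 587.5
IV: 0.75·925 + 0.25·350 = 781.25
V: 0.75·900 + 0.25·275 = 743.75
VI: 0.75·625 + 0.25·25 = 475
Highest Hurwicz score = 781.25 → IV.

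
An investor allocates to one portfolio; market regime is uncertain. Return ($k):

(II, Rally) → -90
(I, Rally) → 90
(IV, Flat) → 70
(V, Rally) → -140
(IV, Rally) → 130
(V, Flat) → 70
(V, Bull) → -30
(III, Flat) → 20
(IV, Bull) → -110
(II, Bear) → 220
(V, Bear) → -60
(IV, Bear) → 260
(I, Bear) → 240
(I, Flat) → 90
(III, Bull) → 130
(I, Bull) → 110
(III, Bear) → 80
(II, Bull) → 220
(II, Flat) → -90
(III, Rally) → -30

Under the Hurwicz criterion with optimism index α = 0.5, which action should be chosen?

I

I: 0.5·240 + 0.5·90 = 165
II: 0.5·220 + 0.5·(-90) = 65
III: 0.5·130 + 0.5·(-30) = 50
IV: 0.5·260 + 0.5·(-110) = 75
V: 0.5·70 + 0.5·(-140) = -35
Highest Hurwicz score = 165 → I.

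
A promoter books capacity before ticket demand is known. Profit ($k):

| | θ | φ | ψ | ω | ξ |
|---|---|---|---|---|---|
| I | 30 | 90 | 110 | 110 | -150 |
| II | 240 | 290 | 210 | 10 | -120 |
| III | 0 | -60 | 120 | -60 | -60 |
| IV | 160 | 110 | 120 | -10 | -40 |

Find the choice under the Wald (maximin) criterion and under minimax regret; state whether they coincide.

Row minima: I=-150, II=-120, III=-60, IV=-40
Best worst-case = -40 → IV.
Column bests: θ=240, φ=290, ψ=210, ω=110, ξ=-40.
I regrets: 210, 200, 100, 0, 110 → max 210
II regrets: 0, 0, 0, 100, 80 → max 100
III regrets: 240, 350, 90, 170, 20 → max 350
IV regrets: 80, 180, 90, 120, 0 → max 180
Smallest max regret = 100 → II.

maximin → IV; minimax regret → II (disagree)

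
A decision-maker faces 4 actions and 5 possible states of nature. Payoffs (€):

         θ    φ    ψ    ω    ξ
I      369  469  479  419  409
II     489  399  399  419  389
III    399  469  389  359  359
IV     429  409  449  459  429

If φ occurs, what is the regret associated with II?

Best payoff under φ is 469.
Regret = 469 − 399 = 70.

70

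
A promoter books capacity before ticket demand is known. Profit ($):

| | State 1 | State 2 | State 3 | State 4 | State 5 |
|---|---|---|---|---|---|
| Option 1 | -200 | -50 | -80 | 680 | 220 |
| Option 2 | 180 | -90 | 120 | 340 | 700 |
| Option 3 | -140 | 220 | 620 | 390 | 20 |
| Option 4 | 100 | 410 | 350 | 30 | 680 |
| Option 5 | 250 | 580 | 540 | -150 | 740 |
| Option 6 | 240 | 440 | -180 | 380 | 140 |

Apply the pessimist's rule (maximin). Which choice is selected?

Option 4

Row minima: Option 1=-200, Option 2=-90, Option 3=-140, Option 4=30, Option 5=-150, Option 6=-180
Best worst-case = 30 → Option 4.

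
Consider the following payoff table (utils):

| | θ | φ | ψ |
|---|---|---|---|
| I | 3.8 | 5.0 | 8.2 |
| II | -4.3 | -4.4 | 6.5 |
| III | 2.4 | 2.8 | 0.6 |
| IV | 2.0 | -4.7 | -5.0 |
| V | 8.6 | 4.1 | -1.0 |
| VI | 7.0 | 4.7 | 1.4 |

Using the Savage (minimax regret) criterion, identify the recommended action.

Column bests: θ=8.6, φ=5.0, ψ=8.2.
I regrets: 4.8, 0.0, 0.0 → max 4.8
II regrets: 12.9, 9.4, 1.7 → max 12.9
III regrets: 6.2, 2.2, 7.6 → max 7.6
IV regrets: 6.6, 9.7, 13.2 → max 13.2
V regrets: 0.0, 0.9, 9.2 → max 9.2
VI regrets: 1.6, 0.3, 6.8 → max 6.8
Smallest max regret = 4.8 → I.

I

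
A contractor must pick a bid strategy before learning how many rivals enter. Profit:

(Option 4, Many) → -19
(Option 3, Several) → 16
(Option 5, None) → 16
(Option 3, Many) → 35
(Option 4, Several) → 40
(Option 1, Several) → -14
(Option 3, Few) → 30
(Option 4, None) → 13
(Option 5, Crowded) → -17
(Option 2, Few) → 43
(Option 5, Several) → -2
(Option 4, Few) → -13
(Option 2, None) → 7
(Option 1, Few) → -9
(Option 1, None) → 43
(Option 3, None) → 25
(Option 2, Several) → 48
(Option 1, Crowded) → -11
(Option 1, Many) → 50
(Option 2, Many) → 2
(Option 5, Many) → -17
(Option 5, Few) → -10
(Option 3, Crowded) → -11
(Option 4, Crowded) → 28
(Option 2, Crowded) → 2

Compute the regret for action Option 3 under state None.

Best payoff under None is 43.
Regret = 43 − 25 = 18.

18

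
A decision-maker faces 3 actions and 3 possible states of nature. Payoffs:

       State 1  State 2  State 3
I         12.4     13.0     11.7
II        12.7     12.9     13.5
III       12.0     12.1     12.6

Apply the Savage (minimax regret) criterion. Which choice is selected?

Column bests: State 1=12.7, State 2=13.0, State 3=13.5.
I regrets: 0.3, 0.0, 1.8 → max 1.8
II regrets: 0.0, 0.1, 0.0 → max 0.1
III regrets: 0.7, 0.9, 0.9 → max 0.9
Smallest max regret = 0.1 → II.

II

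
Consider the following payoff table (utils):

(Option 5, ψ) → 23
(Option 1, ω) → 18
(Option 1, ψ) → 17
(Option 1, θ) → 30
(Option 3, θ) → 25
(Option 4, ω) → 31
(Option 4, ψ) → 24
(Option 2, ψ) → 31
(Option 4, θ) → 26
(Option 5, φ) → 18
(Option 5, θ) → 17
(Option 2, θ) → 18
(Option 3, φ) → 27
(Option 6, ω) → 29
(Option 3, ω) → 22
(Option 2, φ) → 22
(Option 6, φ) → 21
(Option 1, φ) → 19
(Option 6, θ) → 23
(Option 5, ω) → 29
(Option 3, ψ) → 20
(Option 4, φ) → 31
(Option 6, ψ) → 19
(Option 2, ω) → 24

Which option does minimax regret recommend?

Column bests: θ=30, φ=31, ψ=31, ω=31.
Option 1 regrets: 0, 12, 14, 13 → max 14
Option 2 regrets: 12, 9, 0, 7 → max 12
Option 3 regrets: 5, 4, 11, 9 → max 11
Option 4 regrets: 4, 0, 7, 0 → max 7
Option 5 regrets: 13, 13, 8, 2 → max 13
Option 6 regrets: 7, 10, 12, 2 → max 12
Smallest max regret = 7 → Option 4.

Option 4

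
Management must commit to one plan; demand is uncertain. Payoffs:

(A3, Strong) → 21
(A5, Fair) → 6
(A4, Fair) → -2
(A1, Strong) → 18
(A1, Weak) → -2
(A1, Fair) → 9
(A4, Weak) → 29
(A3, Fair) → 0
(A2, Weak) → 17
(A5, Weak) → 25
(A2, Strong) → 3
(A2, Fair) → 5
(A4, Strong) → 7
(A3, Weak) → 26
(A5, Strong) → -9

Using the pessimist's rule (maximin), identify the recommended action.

Row minima: A1=-2, A2=3, A3=0, A4=-2, A5=-9
Best worst-case = 3 → A2.

A2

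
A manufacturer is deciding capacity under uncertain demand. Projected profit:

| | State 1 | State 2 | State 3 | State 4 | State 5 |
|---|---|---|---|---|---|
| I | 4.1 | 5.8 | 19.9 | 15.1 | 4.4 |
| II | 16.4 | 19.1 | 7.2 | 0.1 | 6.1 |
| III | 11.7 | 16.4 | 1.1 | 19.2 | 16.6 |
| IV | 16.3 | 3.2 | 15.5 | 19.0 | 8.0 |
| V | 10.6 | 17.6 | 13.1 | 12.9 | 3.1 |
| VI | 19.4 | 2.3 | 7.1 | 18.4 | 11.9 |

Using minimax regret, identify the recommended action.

V

Column bests: State 1=19.4, State 2=19.1, State 3=19.9, State 4=19.2, State 5=16.6.
I regrets: 15.3, 13.3, 0.0, 4.1, 12.2 → max 15.3
II regrets: 3.0, 0.0, 12.7, 19.1, 10.5 → max 19.1
III regrets: 7.7, 2.7, 18.8, 0.0, 0.0 → max 18.8
IV regrets: 3.1, 15.9, 4.4, 0.2, 8.6 → max 15.9
V regrets: 8.8, 1.5, 6.8, 6.3, 13.5 → max 13.5
VI regrets: 0.0, 16.8, 12.8, 0.8, 4.7 → max 16.8
Smallest max regret = 13.5 → V.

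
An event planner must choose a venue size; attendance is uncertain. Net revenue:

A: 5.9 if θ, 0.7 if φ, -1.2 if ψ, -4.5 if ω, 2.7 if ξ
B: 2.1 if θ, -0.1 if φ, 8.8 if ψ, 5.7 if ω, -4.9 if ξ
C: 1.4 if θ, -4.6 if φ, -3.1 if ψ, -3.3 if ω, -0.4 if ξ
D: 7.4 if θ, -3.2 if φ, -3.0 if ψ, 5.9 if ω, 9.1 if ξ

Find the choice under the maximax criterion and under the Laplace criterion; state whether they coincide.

Row maxima: A=5.9, B=8.8, C=1.4, D=9.1
Best best-case = 9.1 → D.
Row averages: A=0.72, B=2.32, C=-2, D=3.24
Highest average = 3.24 → D.

maximax → D; laplace → D (agree)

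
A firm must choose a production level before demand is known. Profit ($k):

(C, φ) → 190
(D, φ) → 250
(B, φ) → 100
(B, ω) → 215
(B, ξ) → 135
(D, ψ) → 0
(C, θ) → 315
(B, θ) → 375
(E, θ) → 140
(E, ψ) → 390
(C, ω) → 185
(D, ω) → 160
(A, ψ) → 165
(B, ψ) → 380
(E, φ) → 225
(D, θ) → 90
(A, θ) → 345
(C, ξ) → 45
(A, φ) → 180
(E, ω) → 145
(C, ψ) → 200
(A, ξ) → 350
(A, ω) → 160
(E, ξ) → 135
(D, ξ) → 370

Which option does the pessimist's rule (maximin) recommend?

Row minima: A=160, B=100, C=45, D=0, E=135
Best worst-case = 160 → A.

A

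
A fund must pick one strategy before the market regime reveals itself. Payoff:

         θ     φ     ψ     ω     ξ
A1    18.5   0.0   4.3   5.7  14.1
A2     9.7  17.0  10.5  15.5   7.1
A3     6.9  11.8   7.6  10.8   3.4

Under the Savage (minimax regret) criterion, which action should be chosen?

A2

Column bests: θ=18.5, φ=17.0, ψ=10.5, ω=15.5, ξ=14.1.
A1 regrets: 0.0, 17.0, 6.2, 9.8, 0.0 → max 17.0
A2 regrets: 8.8, 0.0, 0.0, 0.0, 7.0 → max 8.8
A3 regrets: 11.6, 5.2, 2.9, 4.7, 10.7 → max 11.6
Smallest max regret = 8.8 → A2.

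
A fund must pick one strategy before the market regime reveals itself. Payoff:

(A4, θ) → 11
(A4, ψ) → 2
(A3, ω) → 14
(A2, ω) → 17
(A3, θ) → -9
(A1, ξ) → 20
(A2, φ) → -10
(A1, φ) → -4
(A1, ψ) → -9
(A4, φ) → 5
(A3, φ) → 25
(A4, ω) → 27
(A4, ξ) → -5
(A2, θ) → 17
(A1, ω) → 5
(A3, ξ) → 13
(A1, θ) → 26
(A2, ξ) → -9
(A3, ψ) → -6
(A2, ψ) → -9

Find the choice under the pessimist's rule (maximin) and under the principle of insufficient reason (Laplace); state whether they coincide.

maximin → A4; laplace → A4 (agree)

Row minima: A1=-9, A2=-10, A3=-9, A4=-5
Best worst-case = -5 → A4.
Row averages: A1=7.6, A2=1.2, A3=7.4, A4=8
Highest average = 8 → A4.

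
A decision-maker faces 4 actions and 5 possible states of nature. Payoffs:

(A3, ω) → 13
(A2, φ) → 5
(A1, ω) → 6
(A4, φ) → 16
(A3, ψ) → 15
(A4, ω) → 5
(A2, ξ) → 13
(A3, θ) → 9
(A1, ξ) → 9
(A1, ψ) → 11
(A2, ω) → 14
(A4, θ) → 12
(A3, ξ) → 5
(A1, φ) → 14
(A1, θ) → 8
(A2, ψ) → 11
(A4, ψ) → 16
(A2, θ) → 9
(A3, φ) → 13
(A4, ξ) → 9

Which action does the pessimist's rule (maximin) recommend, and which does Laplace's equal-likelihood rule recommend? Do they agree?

Row minima: A1=6, A2=5, A3=5, A4=5
Best worst-case = 6 → A1.
Row averages: A1=9.6, A2=10.4, A3=11, A4=11.6
Highest average = 11.6 → A4.

maximin → A1; laplace → A4 (disagree)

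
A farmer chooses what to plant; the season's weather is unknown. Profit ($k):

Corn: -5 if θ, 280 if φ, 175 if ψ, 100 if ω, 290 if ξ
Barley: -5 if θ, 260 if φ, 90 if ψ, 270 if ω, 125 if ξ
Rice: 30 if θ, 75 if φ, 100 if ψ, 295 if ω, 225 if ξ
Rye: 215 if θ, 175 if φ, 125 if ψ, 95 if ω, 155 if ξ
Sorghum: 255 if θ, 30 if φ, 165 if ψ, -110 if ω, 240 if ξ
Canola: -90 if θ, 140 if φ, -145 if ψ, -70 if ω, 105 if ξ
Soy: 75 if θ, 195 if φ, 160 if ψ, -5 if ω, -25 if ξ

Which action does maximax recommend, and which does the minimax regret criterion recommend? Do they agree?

maximax → Rice; minimax regret → Rye (disagree)

Row maxima: Corn=290, Barley=270, Rice=295, Rye=215, Sorghum=255, Canola=140, Soy=195
Best best-case = 295 → Rice.
Column bests: θ=255, φ=280, ψ=175, ω=295, ξ=290.
Corn regrets: 260, 0, 0, 195, 0 → max 260
Barley regrets: 260, 20, 85, 25, 165 → max 260
Rice regrets: 225, 205, 75, 0, 65 → max 225
Rye regrets: 40, 105, 50, 200, 135 → max 200
Sorghum regrets: 0, 250, 10, 405, 50 → max 405
Canola regrets: 345, 140, 320, 365, 185 → max 365
Soy regrets: 180, 85, 15, 300, 315 → max 315
Smallest max regret = 200 → Rye.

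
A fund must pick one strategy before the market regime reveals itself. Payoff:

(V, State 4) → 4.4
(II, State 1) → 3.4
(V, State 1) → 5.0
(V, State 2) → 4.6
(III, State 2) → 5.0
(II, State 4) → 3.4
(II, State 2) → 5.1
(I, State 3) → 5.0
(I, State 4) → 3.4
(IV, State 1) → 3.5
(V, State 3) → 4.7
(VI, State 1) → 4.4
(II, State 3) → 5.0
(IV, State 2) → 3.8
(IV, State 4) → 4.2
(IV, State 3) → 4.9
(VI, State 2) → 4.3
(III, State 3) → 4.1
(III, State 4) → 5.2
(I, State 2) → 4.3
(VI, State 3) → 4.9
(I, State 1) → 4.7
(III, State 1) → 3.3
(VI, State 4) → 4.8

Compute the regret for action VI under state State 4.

Best payoff under State 4 is 5.2.
Regret = 5.2 − 4.8 = 0.4.

0.4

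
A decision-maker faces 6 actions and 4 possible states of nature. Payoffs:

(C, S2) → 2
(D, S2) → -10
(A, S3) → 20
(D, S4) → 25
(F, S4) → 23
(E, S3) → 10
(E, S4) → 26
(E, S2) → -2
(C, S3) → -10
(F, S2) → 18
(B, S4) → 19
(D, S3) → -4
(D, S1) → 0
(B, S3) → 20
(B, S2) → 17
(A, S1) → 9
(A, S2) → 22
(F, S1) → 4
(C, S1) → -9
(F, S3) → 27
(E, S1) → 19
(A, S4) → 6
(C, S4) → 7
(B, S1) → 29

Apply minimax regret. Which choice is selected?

Column bests: S1=29, S2=22, S3=27, S4=26.
A regrets: 20, 0, 7, 20 → max 20
B regrets: 0, 5, 7, 7 → max 7
C regrets: 38, 20, 37, 19 → max 38
D regrets: 29, 32, 31, 1 → max 32
E regrets: 10, 24, 17, 0 → max 24
F regrets: 25, 4, 0, 3 → max 25
Smallest max regret = 7 → B.

B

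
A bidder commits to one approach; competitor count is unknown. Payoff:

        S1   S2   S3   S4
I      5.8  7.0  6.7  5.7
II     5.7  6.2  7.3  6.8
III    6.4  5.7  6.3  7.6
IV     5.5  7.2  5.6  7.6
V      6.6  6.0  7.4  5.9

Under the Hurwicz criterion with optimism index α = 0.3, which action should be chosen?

I: 0.3·7.0 + 0.7·5.7 = 6.09
II: 0.3·7.3 + 0.7·5.7 = 6.18
III: 0.3·7.6 + 0.7·5.7 = 6.27
IV: 0.3·7.6 + 0.7·5.5 = 6.13
V: 0.3·7.4 + 0.7·5.9 = 6.35
Highest Hurwicz score = 6.35 → V.

V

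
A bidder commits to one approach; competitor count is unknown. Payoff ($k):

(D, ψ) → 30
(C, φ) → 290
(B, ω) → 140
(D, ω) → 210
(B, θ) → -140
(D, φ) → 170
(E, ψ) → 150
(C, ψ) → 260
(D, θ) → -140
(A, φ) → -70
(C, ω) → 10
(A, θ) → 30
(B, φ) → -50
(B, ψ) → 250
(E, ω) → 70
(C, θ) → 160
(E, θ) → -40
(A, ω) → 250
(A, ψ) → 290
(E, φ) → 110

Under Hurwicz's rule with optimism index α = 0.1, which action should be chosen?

C

A: 0.1·290 + 0.9·(-70) = -34
B: 0.1·250 + 0.9·(-140) = -101
C: 0.1·290 + 0.9·10 = 38
D: 0.1·210 + 0.9·(-140) = -105
E: 0.1·150 + 0.9·(-40) = -21
Highest Hurwicz score = 38 → C.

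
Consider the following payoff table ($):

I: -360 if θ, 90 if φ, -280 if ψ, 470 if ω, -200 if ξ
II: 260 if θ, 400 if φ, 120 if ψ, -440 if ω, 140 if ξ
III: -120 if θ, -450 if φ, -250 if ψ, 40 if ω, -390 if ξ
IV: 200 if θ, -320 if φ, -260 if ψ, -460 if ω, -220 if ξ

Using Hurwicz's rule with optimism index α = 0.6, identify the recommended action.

I: 0.6·470 + 0.4·(-360) = 138
II: 0.6·400 + 0.4·(-440) = 64
III: 0.6·40 + 0.4·(-450) = -156
IV: 0.6·200 + 0.4·(-460) = -64
Highest Hurwicz score = 138 → I.

I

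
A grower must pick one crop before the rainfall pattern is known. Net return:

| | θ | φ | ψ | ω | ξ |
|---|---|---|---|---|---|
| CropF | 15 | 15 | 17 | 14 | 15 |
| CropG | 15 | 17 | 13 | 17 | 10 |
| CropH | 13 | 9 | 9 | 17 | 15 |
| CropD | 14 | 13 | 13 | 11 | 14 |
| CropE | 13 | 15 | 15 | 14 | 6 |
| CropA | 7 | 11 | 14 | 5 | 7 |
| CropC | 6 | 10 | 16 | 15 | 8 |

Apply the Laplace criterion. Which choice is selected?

CropF

Row averages: CropF=15.2, CropG=14.4, CropH=12.6, CropD=13, CropE=12.6, CropA=8.8, CropC=11
Highest average = 15.2 → CropF.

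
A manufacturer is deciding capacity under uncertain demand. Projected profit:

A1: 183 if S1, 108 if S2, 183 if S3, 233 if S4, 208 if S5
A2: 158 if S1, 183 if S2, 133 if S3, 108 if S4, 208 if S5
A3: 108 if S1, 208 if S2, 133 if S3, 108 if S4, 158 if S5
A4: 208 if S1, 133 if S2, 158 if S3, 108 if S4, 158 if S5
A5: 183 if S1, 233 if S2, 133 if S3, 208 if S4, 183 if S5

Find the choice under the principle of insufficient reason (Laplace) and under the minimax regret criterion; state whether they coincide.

Row averages: A1=183, A2=158, A3=143, A4=153, A5=188
Highest average = 188 → A5.
Column bests: S1=208, S2=233, S3=183, S4=233, S5=208.
A1 regrets: 25, 125, 0, 0, 0 → max 125
A2 regrets: 50, 50, 50, 125, 0 → max 125
A3 regrets: 100, 25, 50, 125, 50 → max 125
A4 regrets: 0, 100, 25, 125, 50 → max 125
A5 regrets: 25, 0, 50, 25, 25 → max 50
Smallest max regret = 50 → A5.

laplace → A5; minimax regret → A5 (agree)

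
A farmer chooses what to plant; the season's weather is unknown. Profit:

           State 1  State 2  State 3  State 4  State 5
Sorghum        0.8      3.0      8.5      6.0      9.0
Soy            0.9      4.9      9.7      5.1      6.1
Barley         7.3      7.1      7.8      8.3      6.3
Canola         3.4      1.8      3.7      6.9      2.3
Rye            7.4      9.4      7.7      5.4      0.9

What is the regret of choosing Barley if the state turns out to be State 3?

Best payoff under State 3 is 9.7.
Regret = 9.7 − 7.8 = 1.9.

1.9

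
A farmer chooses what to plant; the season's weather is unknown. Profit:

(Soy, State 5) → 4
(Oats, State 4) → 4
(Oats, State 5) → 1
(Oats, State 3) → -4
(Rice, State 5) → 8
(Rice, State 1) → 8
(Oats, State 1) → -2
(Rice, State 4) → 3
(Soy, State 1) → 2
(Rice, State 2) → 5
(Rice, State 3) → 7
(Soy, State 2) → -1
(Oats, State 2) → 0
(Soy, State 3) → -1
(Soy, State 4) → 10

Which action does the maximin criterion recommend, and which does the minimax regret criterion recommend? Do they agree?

maximin → Rice; minimax regret → Rice (agree)

Row minima: Soy=-1, Rice=3, Oats=-4
Best worst-case = 3 → Rice.
Column bests: State 1=8, State 2=5, State 3=7, State 4=10, State 5=8.
Soy regrets: 6, 6, 8, 0, 4 → max 8
Rice regrets: 0, 0, 0, 7, 0 → max 7
Oats regrets: 10, 5, 11, 6, 7 → max 11
Smallest max regret = 7 → Rice.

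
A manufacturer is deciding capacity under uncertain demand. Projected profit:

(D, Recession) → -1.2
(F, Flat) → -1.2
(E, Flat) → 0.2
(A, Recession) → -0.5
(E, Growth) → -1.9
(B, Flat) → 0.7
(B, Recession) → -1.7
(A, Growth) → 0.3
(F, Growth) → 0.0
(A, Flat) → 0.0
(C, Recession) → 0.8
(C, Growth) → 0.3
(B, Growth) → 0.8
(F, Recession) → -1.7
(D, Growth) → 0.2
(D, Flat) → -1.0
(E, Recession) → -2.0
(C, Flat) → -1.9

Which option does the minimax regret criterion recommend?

Column bests: Recession=0.8, Flat=0.7, Growth=0.8.
A regrets: 1.3, 0.7, 0.5 → max 1.3
B regrets: 2.5, 0.0, 0.0 → max 2.5
C regrets: 0.0, 2.6, 0.5 → max 2.6
D regrets: 2.0, 1.7, 0.6 → max 2.0
E regrets: 2.8, 0.5, 2.7 → max 2.8
F regrets: 2.5, 1.9, 0.8 → max 2.5
Smallest max regret = 1.3 → A.

A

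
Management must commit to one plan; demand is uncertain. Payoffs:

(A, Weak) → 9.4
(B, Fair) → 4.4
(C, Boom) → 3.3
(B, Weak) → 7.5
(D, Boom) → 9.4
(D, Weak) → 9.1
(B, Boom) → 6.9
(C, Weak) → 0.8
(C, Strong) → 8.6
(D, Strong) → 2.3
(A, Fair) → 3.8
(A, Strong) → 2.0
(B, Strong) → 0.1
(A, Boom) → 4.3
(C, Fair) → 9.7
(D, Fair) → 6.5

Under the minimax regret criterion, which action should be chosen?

Column bests: Weak=9.4, Fair=9.7, Strong=8.6, Boom=9.4.
A regrets: 0.0, 5.9, 6.6, 5.1 → max 6.6
B regrets: 1.9, 5.3, 8.5, 2.5 → max 8.5
C regrets: 8.6, 0.0, 0.0, 6.1 → max 8.6
D regrets: 0.3, 3.2, 6.3, 0.0 → max 6.3
Smallest max regret = 6.3 → D.

D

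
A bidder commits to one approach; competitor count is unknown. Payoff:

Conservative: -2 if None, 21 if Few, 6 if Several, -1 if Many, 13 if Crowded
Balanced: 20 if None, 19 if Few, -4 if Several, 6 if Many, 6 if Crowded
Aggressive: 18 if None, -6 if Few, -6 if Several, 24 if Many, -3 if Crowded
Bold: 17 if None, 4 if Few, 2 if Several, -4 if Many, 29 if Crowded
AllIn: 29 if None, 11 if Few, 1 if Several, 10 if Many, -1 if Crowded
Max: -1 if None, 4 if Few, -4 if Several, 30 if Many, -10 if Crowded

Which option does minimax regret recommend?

Column bests: None=29, Few=21, Several=6, Many=30, Crowded=29.
Conservative regrets: 31, 0, 0, 31, 16 → max 31
Balanced regrets: 9, 2, 10, 24, 23 → max 24
Aggressive regrets: 11, 27, 12, 6, 32 → max 32
Bold regrets: 12, 17, 4, 34, 0 → max 34
AllIn regrets: 0, 10, 5, 20, 30 → max 30
Max regrets: 30, 17, 10, 0, 39 → max 39
Smallest max regret = 24 → Balanced.

Balanced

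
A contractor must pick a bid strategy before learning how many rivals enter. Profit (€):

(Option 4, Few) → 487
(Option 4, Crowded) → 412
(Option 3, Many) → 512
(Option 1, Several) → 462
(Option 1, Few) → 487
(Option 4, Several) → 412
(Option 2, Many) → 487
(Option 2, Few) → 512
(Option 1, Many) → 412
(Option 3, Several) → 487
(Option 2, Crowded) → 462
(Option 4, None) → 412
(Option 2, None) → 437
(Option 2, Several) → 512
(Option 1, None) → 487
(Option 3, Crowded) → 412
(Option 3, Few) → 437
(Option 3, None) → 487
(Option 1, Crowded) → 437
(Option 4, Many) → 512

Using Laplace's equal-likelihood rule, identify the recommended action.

Row averages: Option 1=457, Option 2=482, Option 3=467, Option 4=447
Highest average = 482 → Option 2.

Option 2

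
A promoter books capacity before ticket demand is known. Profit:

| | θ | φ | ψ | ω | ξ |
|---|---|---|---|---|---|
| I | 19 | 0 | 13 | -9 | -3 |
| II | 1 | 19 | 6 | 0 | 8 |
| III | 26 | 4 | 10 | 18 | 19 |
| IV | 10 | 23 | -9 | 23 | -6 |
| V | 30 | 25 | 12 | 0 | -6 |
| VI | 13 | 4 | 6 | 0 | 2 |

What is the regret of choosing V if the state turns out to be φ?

Best payoff under φ is 25.
Regret = 25 − 25 = 0.

0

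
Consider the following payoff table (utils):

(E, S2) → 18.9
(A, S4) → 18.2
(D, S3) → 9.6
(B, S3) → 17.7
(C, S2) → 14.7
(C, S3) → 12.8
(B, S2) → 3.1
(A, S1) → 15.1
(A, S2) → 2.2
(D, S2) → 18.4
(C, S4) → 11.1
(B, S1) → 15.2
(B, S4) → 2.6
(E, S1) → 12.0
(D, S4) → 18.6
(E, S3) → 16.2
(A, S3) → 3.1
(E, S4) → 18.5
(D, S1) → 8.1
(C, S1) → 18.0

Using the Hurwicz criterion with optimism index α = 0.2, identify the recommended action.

E

A: 0.2·18.2 + 0.8·2.2 = 5.4
B: 0.2·17.7 + 0.8·2.6 = 5.62
C: 0.2·18.0 + 0.8·11.1 = 12.48
D: 0.2·18.6 + 0.8·8.1 = 10.2
E: 0.2·18.9 + 0.8·12.0 = 13.38
Highest Hurwicz score = 13.38 → E.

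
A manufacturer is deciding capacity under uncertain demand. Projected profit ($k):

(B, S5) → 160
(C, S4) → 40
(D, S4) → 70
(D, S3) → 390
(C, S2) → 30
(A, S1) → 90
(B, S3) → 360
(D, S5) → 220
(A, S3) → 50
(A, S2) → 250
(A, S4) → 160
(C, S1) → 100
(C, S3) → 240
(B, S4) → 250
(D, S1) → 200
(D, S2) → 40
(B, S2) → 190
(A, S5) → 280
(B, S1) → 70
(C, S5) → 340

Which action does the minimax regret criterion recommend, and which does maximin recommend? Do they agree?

Column bests: S1=200, S2=250, S3=390, S4=250, S5=340.
A regrets: 110, 0, 340, 90, 60 → max 340
B regrets: 130, 60, 30, 0, 180 → max 180
C regrets: 100, 220, 150, 210, 0 → max 220
D regrets: 0, 210, 0, 180, 120 → max 210
Smallest max regret = 180 → B.
Row minima: A=50, B=70, C=30, D=40
Best worst-case = 70 → B.

minimax regret → B; maximin → B (agree)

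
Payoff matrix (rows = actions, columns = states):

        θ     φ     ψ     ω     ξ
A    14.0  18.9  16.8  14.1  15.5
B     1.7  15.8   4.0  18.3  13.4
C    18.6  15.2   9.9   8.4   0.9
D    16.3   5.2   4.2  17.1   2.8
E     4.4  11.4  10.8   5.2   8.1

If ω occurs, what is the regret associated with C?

9.9

Best payoff under ω is 18.3.
Regret = 18.3 − 8.4 = 9.9.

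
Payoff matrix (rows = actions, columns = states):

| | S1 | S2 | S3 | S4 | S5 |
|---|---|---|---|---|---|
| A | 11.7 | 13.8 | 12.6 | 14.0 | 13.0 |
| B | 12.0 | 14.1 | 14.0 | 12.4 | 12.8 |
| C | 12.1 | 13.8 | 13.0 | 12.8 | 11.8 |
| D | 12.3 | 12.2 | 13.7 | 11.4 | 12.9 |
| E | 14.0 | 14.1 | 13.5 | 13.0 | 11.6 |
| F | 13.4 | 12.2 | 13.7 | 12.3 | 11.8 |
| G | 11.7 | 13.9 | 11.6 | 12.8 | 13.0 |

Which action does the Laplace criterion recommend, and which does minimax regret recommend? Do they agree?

Row averages: A=13.02, B=13.06, C=12.7, D=12.5, E=13.24, F=12.68, G=12.6
Highest average = 13.24 → E.
Column bests: S1=14.0, S2=14.1, S3=14.0, S4=14.0, S5=13.0.
A regrets: 2.3, 0.3, 1.4, 0.0, 0.0 → max 2.3
B regrets: 2.0, 0.0, 0.0, 1.6, 0.2 → max 2.0
C regrets: 1.9, 0.3, 1.0, 1.2, 1.2 → max 1.9
D regrets: 1.7, 1.9, 0.3, 2.6, 0.1 → max 2.6
E regrets: 0.0, 0.0, 0.5, 1.0, 1.4 → max 1.4
F regrets: 0.6, 1.9, 0.3, 1.7, 1.2 → max 1.9
G regrets: 2.3, 0.2, 2.4, 1.2, 0.0 → max 2.4
Smallest max regret = 1.4 → E.

laplace → E; minimax regret → E (agree)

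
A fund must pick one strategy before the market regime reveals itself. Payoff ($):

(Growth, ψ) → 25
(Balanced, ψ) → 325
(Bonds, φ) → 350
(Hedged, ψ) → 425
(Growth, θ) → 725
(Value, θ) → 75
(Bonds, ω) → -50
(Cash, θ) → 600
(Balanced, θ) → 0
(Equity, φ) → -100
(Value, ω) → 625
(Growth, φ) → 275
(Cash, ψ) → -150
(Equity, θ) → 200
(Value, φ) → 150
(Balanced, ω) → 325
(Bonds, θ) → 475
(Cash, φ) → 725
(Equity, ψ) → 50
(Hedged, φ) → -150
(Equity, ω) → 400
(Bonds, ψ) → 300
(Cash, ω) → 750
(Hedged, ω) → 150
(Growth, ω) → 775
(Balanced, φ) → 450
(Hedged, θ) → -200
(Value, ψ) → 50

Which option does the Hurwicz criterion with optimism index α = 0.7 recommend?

Growth

Growth: 0.7·775 + 0.3·25 = 550
Bonds: 0.7·475 + 0.3·(-50) = 317.5
Balanced: 0.7·450 + 0.3·0 = 315
Cash: 0.7·750 + 0.3·(-150) = 480
Equity: 0.7·400 + 0.3·(-100) = 250
Hedged: 0.7·425 + 0.3·(-200) = 237.5
Value: 0.7·625 + 0.3·50 = 452.5
Highest Hurwicz score = 550 → Growth.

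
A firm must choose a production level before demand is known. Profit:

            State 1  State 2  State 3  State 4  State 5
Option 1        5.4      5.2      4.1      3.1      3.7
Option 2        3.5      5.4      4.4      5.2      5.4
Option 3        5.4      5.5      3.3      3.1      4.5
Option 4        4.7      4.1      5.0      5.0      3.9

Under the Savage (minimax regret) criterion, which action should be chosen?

Column bests: State 1=5.4, State 2=5.5, State 3=5.0, State 4=5.2, State 5=5.4.
Option 1 regrets: 0.0, 0.3, 0.9, 2.1, 1.7 → max 2.1
Option 2 regrets: 1.9, 0.1, 0.6, 0.0, 0.0 → max 1.9
Option 3 regrets: 0.0, 0.0, 1.7, 2.1, 0.9 → max 2.1
Option 4 regrets: 0.7, 1.4, 0.0, 0.2, 1.5 → max 1.5
Smallest max regret = 1.5 → Option 4.

Option 4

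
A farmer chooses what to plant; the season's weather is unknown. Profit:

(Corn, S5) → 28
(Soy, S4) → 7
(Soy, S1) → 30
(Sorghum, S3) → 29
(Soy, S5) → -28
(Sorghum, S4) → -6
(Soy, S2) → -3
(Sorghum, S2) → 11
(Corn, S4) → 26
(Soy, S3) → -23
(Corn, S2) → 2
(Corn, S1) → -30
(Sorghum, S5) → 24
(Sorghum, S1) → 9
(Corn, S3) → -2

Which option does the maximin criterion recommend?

Sorghum

Row minima: Sorghum=-6, Soy=-28, Corn=-30
Best worst-case = -6 → Sorghum.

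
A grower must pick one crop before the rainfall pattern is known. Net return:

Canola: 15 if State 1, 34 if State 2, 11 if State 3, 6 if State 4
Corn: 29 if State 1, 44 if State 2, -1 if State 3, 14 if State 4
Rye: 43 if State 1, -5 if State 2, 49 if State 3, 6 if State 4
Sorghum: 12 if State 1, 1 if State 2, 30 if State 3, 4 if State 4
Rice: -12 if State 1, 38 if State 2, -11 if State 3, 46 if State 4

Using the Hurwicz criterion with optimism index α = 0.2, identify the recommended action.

Canola

Canola: 0.2·34 + 0.8·6 = 11.6
Corn: 0.2·44 + 0.8·(-1) = 8
Rye: 0.2·49 + 0.8·(-5) = 5.8
Sorghum: 0.2·30 + 0.8·1 = 6.8
Rice: 0.2·46 + 0.8·(-12) = -0.4
Highest Hurwicz score = 11.6 → Canola.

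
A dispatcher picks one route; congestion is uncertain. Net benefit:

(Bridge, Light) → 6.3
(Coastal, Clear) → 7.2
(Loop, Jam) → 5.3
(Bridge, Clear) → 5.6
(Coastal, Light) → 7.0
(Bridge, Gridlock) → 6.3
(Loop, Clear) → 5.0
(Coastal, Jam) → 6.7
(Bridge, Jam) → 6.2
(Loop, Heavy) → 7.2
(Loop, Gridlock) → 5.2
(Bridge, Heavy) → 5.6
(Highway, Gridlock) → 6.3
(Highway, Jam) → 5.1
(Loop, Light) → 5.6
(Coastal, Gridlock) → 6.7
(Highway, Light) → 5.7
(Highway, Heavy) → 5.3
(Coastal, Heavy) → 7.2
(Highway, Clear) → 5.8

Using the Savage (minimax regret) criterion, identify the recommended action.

Column bests: Clear=7.2, Light=7.0, Heavy=7.2, Jam=6.7, Gridlock=6.7.
Highway regrets: 1.4, 1.3, 1.9, 1.6, 0.4 → max 1.9
Loop regrets: 2.2, 1.4, 0.0, 1.4, 1.5 → max 2.2
Bridge regrets: 1.6, 0.7, 1.6, 0.5, 0.4 → max 1.6
Coastal regrets: 0.0, 0.0, 0.0, 0.0, 0.0 → max 0.0
Smallest max regret = 0.0 → Coastal.

Coastal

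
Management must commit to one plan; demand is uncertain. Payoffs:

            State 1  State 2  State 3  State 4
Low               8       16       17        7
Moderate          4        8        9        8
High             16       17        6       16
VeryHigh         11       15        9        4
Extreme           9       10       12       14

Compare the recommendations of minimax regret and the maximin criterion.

Column bests: State 1=16, State 2=17, State 3=17, State 4=16.
Low regrets: 8, 1, 0, 9 → max 9
Moderate regrets: 12, 9, 8, 8 → max 12
High regrets: 0, 0, 11, 0 → max 11
VeryHigh regrets: 5, 2, 8, 12 → max 12
Extreme regrets: 7, 7, 5, 2 → max 7
Smallest max regret = 7 → Extreme.
Row minima: Low=7, Moderate=4, High=6, VeryHigh=4, Extreme=9
Best worst-case = 9 → Extreme.

minimax regret → Extreme; maximin → Extreme (agree)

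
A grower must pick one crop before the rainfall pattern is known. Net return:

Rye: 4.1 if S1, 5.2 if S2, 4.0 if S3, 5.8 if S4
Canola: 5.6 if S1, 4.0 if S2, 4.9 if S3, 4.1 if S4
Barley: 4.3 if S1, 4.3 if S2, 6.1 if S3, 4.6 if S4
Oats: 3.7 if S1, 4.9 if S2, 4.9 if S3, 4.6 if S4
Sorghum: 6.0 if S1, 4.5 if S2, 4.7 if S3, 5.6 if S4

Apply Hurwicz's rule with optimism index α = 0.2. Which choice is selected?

Rye: 0.2·5.8 + 0.8·4.0 = 4.36
Canola: 0.2·5.6 + 0.8·4.0 = 4.32
Barley: 0.2·6.1 + 0.8·4.3 = 4.66
Oats: 0.2·4.9 + 0.8·3.7 = 3.94
Sorghum: 0.2·6.0 + 0.8·4.5 = 4.8
Highest Hurwicz score = 4.8 → Sorghum.

Sorghum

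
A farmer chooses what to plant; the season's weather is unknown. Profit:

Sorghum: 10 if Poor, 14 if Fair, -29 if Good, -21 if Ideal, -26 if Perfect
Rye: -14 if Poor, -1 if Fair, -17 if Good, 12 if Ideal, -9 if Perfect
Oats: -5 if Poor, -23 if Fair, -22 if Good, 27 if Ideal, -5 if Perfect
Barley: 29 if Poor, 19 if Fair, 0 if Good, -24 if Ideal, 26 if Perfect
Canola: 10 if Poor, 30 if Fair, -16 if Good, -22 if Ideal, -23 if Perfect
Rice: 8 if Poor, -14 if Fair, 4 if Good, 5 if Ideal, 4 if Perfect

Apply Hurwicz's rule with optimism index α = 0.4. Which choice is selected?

Sorghum: 0.4·14 + 0.6·(-29) = -11.8
Rye: 0.4·12 + 0.6·(-17) = -5.4
Oats: 0.4·27 + 0.6·(-23) = -3
Barley: 0.4·29 + 0.6·(-24) = -2.8
Canola: 0.4·30 + 0.6·(-23) = -1.8
Rice: 0.4·8 + 0.6·(-14) = -5.2
Highest Hurwicz score = -1.8 → Canola.

Canola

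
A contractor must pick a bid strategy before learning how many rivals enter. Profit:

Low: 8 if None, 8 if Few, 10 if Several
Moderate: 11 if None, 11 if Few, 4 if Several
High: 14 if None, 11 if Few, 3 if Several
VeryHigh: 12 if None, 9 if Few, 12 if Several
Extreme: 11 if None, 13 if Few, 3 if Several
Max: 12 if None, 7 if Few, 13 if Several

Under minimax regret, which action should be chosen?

VeryHigh

Column bests: None=14, Few=13, Several=13.
Low regrets: 6, 5, 3 → max 6
Moderate regrets: 3, 2, 9 → max 9
High regrets: 0, 2, 10 → max 10
VeryHigh regrets: 2, 4, 1 → max 4
Extreme regrets: 3, 0, 10 → max 10
Max regrets: 2, 6, 0 → max 6
Smallest max regret = 4 → VeryHigh.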